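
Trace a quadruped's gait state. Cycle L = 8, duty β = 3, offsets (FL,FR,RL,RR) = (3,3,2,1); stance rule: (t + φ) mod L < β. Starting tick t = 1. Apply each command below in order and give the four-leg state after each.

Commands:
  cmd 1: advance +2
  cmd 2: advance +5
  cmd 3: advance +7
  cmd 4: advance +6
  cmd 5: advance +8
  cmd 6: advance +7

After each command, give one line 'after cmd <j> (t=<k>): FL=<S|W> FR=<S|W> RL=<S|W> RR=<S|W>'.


start t=1: FL=W FR=W RL=W RR=S
cmd 1: advance +2 → t=3, phase=(6,6,5,4) → FL=W FR=W RL=W RR=W
cmd 2: advance +5 → t=8, phase=(3,3,2,1) → FL=W FR=W RL=S RR=S
cmd 3: advance +7 → t=15, phase=(2,2,1,0) → FL=S FR=S RL=S RR=S
cmd 4: advance +6 → t=21, phase=(0,0,7,6) → FL=S FR=S RL=W RR=W
cmd 5: advance +8 → t=29, phase=(0,0,7,6) → FL=S FR=S RL=W RR=W
cmd 6: advance +7 → t=36, phase=(7,7,6,5) → FL=W FR=W RL=W RR=W

after cmd 1 (t=3): FL=W FR=W RL=W RR=W
after cmd 2 (t=8): FL=W FR=W RL=S RR=S
after cmd 3 (t=15): FL=S FR=S RL=S RR=S
after cmd 4 (t=21): FL=S FR=S RL=W RR=W
after cmd 5 (t=29): FL=S FR=S RL=W RR=W
after cmd 6 (t=36): FL=W FR=W RL=W RR=W


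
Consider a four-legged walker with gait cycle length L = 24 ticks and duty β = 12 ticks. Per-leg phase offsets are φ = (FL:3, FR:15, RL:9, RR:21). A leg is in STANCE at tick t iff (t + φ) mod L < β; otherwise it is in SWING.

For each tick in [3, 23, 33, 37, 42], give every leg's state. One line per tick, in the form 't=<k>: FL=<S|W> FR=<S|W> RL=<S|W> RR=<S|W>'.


t=3: phase=(6,18,12,0) vs β=12 → FL=S FR=W RL=W RR=S
t=23: phase=(2,14,8,20) vs β=12 → FL=S FR=W RL=S RR=W
t=33: phase=(12,0,18,6) vs β=12 → FL=W FR=S RL=W RR=S
t=37: phase=(16,4,22,10) vs β=12 → FL=W FR=S RL=W RR=S
t=42: phase=(21,9,3,15) vs β=12 → FL=W FR=S RL=S RR=W

t=3: FL=S FR=W RL=W RR=S
t=23: FL=S FR=W RL=S RR=W
t=33: FL=W FR=S RL=W RR=S
t=37: FL=W FR=S RL=W RR=S
t=42: FL=W FR=S RL=S RR=W


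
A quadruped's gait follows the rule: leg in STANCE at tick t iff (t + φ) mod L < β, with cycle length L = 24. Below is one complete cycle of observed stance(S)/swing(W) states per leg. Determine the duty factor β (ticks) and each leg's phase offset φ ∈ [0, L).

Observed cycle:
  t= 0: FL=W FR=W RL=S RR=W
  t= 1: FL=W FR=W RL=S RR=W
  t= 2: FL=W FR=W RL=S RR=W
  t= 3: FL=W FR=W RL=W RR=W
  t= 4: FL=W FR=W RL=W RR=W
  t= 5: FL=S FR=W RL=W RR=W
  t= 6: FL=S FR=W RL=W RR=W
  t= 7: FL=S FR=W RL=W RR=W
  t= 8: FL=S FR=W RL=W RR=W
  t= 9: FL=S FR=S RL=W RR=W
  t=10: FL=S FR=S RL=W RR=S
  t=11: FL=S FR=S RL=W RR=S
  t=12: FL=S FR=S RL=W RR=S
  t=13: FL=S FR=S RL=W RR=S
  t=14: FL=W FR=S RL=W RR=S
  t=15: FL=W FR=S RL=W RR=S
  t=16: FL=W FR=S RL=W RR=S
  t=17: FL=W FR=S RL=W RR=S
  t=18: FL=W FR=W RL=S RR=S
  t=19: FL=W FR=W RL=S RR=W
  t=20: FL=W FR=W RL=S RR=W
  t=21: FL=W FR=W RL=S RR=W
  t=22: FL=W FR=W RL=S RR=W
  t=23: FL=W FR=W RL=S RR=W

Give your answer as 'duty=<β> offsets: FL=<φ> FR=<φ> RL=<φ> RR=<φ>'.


duty=9 offsets: FL=19 FR=15 RL=6 RR=14

duty β = stance ticks per leg = 9
FL: stance ticks = 9; W→S at t=5 → φ=19
FR: stance ticks = 9; W→S at t=9 → φ=15
RL: stance ticks = 9; W→S at t=18 → φ=6
RR: stance ticks = 9; W→S at t=10 → φ=14


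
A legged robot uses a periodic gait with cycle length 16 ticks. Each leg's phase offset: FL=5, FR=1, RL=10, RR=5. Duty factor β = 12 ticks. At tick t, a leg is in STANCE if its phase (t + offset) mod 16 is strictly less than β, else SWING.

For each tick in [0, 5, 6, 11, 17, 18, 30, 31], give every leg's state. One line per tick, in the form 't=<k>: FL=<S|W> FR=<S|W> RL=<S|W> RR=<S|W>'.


t=0: FL=S FR=S RL=S RR=S
t=5: FL=S FR=S RL=W RR=S
t=6: FL=S FR=S RL=S RR=S
t=11: FL=S FR=W RL=S RR=S
t=17: FL=S FR=S RL=S RR=S
t=18: FL=S FR=S RL=W RR=S
t=30: FL=S FR=W RL=S RR=S
t=31: FL=S FR=S RL=S RR=S

t=0: phase=(5,1,10,5) vs β=12 → FL=S FR=S RL=S RR=S
t=5: phase=(10,6,15,10) vs β=12 → FL=S FR=S RL=W RR=S
t=6: phase=(11,7,0,11) vs β=12 → FL=S FR=S RL=S RR=S
t=11: phase=(0,12,5,0) vs β=12 → FL=S FR=W RL=S RR=S
t=17: phase=(6,2,11,6) vs β=12 → FL=S FR=S RL=S RR=S
t=18: phase=(7,3,12,7) vs β=12 → FL=S FR=S RL=W RR=S
t=30: phase=(3,15,8,3) vs β=12 → FL=S FR=W RL=S RR=S
t=31: phase=(4,0,9,4) vs β=12 → FL=S FR=S RL=S RR=S


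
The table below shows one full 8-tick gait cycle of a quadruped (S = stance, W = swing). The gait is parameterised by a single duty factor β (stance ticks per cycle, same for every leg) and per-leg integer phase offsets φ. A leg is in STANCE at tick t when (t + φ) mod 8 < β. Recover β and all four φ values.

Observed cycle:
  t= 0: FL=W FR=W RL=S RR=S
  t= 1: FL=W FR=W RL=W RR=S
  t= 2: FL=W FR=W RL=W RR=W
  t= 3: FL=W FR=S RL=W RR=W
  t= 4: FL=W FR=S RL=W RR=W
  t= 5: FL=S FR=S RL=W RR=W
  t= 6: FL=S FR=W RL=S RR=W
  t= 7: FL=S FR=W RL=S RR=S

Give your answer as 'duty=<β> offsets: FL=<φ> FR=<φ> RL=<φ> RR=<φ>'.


duty=3 offsets: FL=3 FR=5 RL=2 RR=1

duty β = stance ticks per leg = 3
FL: stance ticks = 3; W→S at t=5 → φ=3
FR: stance ticks = 3; W→S at t=3 → φ=5
RL: stance ticks = 3; W→S at t=6 → φ=2
RR: stance ticks = 3; W→S at t=7 → φ=1


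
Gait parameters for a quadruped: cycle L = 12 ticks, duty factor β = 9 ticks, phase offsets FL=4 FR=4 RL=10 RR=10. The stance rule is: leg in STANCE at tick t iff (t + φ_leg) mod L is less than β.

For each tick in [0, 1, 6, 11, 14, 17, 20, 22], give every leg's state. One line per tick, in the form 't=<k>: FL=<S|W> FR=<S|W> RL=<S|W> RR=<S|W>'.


t=0: phase=(4,4,10,10) vs β=9 → FL=S FR=S RL=W RR=W
t=1: phase=(5,5,11,11) vs β=9 → FL=S FR=S RL=W RR=W
t=6: phase=(10,10,4,4) vs β=9 → FL=W FR=W RL=S RR=S
t=11: phase=(3,3,9,9) vs β=9 → FL=S FR=S RL=W RR=W
t=14: phase=(6,6,0,0) vs β=9 → FL=S FR=S RL=S RR=S
t=17: phase=(9,9,3,3) vs β=9 → FL=W FR=W RL=S RR=S
t=20: phase=(0,0,6,6) vs β=9 → FL=S FR=S RL=S RR=S
t=22: phase=(2,2,8,8) vs β=9 → FL=S FR=S RL=S RR=S

t=0: FL=S FR=S RL=W RR=W
t=1: FL=S FR=S RL=W RR=W
t=6: FL=W FR=W RL=S RR=S
t=11: FL=S FR=S RL=W RR=W
t=14: FL=S FR=S RL=S RR=S
t=17: FL=W FR=W RL=S RR=S
t=20: FL=S FR=S RL=S RR=S
t=22: FL=S FR=S RL=S RR=S


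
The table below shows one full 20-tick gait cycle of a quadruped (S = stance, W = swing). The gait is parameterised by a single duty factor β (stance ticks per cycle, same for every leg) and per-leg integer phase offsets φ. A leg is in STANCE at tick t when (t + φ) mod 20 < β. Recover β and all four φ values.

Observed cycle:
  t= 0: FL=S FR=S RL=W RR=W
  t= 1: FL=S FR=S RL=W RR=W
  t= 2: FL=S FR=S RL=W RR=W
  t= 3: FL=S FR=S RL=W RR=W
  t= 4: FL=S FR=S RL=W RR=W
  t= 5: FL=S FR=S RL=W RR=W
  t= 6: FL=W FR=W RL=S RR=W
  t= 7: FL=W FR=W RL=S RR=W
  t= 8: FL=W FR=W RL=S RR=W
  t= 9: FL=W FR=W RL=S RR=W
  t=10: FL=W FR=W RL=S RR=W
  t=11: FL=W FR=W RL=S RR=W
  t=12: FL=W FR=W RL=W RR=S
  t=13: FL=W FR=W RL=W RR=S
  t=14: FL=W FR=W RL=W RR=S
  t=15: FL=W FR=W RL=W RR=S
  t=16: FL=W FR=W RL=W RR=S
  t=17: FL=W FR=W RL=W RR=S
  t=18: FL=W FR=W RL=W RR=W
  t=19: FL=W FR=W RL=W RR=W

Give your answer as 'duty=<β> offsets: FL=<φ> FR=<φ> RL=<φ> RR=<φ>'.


duty=6 offsets: FL=0 FR=0 RL=14 RR=8

duty β = stance ticks per leg = 6
FL: stance ticks = 6; W→S at t=0 → φ=0
FR: stance ticks = 6; W→S at t=0 → φ=0
RL: stance ticks = 6; W→S at t=6 → φ=14
RR: stance ticks = 6; W→S at t=12 → φ=8


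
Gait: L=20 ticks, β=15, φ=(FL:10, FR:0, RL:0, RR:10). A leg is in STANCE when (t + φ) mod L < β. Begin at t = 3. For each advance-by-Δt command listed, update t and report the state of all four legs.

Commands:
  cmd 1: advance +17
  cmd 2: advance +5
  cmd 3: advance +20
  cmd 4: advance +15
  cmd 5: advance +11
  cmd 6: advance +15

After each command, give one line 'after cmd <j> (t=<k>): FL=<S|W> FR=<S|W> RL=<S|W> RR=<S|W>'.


after cmd 1 (t=20): FL=S FR=S RL=S RR=S
after cmd 2 (t=25): FL=W FR=S RL=S RR=W
after cmd 3 (t=45): FL=W FR=S RL=S RR=W
after cmd 4 (t=60): FL=S FR=S RL=S RR=S
after cmd 5 (t=71): FL=S FR=S RL=S RR=S
after cmd 6 (t=86): FL=W FR=S RL=S RR=W

start t=3: FL=S FR=S RL=S RR=S
cmd 1: advance +17 → t=20, phase=(10,0,0,10) → FL=S FR=S RL=S RR=S
cmd 2: advance +5 → t=25, phase=(15,5,5,15) → FL=W FR=S RL=S RR=W
cmd 3: advance +20 → t=45, phase=(15,5,5,15) → FL=W FR=S RL=S RR=W
cmd 4: advance +15 → t=60, phase=(10,0,0,10) → FL=S FR=S RL=S RR=S
cmd 5: advance +11 → t=71, phase=(1,11,11,1) → FL=S FR=S RL=S RR=S
cmd 6: advance +15 → t=86, phase=(16,6,6,16) → FL=W FR=S RL=S RR=W


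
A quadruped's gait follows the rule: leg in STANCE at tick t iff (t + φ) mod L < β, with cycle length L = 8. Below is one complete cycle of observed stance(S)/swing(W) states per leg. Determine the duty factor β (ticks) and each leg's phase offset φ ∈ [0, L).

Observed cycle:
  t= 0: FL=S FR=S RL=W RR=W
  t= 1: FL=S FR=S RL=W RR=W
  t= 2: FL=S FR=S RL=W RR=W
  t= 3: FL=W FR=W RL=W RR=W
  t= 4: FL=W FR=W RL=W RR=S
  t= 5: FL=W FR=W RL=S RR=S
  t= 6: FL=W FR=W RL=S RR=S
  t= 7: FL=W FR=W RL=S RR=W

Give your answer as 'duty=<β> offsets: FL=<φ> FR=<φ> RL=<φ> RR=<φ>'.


duty β = stance ticks per leg = 3
FL: stance ticks = 3; W→S at t=0 → φ=0
FR: stance ticks = 3; W→S at t=0 → φ=0
RL: stance ticks = 3; W→S at t=5 → φ=3
RR: stance ticks = 3; W→S at t=4 → φ=4

duty=3 offsets: FL=0 FR=0 RL=3 RR=4


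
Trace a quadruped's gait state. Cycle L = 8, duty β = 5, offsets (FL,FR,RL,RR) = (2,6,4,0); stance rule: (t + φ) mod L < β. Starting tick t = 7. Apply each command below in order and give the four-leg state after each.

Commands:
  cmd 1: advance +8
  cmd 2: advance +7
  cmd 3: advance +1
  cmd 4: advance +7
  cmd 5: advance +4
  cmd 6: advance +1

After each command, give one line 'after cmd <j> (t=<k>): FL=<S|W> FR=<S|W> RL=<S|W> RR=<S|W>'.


after cmd 1 (t=15): FL=S FR=W RL=S RR=W
after cmd 2 (t=22): FL=S FR=S RL=S RR=W
after cmd 3 (t=23): FL=S FR=W RL=S RR=W
after cmd 4 (t=30): FL=S FR=S RL=S RR=W
after cmd 5 (t=34): FL=S FR=S RL=W RR=S
after cmd 6 (t=35): FL=W FR=S RL=W RR=S

start t=7: FL=S FR=W RL=S RR=W
cmd 1: advance +8 → t=15, phase=(1,5,3,7) → FL=S FR=W RL=S RR=W
cmd 2: advance +7 → t=22, phase=(0,4,2,6) → FL=S FR=S RL=S RR=W
cmd 3: advance +1 → t=23, phase=(1,5,3,7) → FL=S FR=W RL=S RR=W
cmd 4: advance +7 → t=30, phase=(0,4,2,6) → FL=S FR=S RL=S RR=W
cmd 5: advance +4 → t=34, phase=(4,0,6,2) → FL=S FR=S RL=W RR=S
cmd 6: advance +1 → t=35, phase=(5,1,7,3) → FL=W FR=S RL=W RR=S


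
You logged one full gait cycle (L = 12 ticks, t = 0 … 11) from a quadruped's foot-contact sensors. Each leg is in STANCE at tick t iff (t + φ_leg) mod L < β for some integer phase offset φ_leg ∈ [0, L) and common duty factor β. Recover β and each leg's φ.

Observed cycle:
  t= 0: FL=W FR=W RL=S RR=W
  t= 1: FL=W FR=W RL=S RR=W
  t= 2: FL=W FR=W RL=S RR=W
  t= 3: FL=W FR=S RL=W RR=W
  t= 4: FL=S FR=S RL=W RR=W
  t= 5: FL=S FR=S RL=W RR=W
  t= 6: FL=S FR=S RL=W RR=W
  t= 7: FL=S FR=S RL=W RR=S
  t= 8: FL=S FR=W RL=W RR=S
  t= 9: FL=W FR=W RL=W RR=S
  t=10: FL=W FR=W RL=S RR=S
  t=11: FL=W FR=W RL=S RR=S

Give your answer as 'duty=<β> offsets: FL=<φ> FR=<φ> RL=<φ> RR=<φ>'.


duty=5 offsets: FL=8 FR=9 RL=2 RR=5

duty β = stance ticks per leg = 5
FL: stance ticks = 5; W→S at t=4 → φ=8
FR: stance ticks = 5; W→S at t=3 → φ=9
RL: stance ticks = 5; W→S at t=10 → φ=2
RR: stance ticks = 5; W→S at t=7 → φ=5


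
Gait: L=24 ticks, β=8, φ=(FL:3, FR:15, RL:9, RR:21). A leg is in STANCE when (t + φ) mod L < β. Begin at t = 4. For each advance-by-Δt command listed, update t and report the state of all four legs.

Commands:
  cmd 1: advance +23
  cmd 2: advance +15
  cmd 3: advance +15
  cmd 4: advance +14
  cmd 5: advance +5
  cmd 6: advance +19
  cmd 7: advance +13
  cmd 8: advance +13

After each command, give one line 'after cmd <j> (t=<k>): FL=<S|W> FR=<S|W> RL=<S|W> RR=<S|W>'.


after cmd 1 (t=27): FL=S FR=W RL=W RR=S
after cmd 2 (t=42): FL=W FR=W RL=S RR=W
after cmd 3 (t=57): FL=W FR=S RL=W RR=S
after cmd 4 (t=71): FL=S FR=W RL=W RR=W
after cmd 5 (t=76): FL=S FR=W RL=W RR=S
after cmd 6 (t=95): FL=S FR=W RL=W RR=W
after cmd 7 (t=108): FL=W FR=S RL=W RR=W
after cmd 8 (t=121): FL=S FR=W RL=W RR=W

start t=4: FL=S FR=W RL=W RR=S
cmd 1: advance +23 → t=27, phase=(6,18,12,0) → FL=S FR=W RL=W RR=S
cmd 2: advance +15 → t=42, phase=(21,9,3,15) → FL=W FR=W RL=S RR=W
cmd 3: advance +15 → t=57, phase=(12,0,18,6) → FL=W FR=S RL=W RR=S
cmd 4: advance +14 → t=71, phase=(2,14,8,20) → FL=S FR=W RL=W RR=W
cmd 5: advance +5 → t=76, phase=(7,19,13,1) → FL=S FR=W RL=W RR=S
cmd 6: advance +19 → t=95, phase=(2,14,8,20) → FL=S FR=W RL=W RR=W
cmd 7: advance +13 → t=108, phase=(15,3,21,9) → FL=W FR=S RL=W RR=W
cmd 8: advance +13 → t=121, phase=(4,16,10,22) → FL=S FR=W RL=W RR=W


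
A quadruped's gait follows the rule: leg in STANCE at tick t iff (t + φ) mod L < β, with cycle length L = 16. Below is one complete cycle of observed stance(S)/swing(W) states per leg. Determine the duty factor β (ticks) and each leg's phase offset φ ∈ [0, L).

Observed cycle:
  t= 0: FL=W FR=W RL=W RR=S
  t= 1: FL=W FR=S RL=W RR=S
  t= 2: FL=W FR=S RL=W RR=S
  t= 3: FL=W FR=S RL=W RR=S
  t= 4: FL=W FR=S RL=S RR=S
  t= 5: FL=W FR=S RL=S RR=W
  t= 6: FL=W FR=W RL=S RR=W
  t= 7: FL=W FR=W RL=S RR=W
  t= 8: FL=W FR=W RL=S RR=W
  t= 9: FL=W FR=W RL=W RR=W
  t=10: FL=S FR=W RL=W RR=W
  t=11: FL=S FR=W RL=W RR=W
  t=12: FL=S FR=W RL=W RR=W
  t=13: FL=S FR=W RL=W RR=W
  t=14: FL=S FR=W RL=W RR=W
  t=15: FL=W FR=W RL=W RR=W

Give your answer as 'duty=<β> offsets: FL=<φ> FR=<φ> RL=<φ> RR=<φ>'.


duty=5 offsets: FL=6 FR=15 RL=12 RR=0

duty β = stance ticks per leg = 5
FL: stance ticks = 5; W→S at t=10 → φ=6
FR: stance ticks = 5; W→S at t=1 → φ=15
RL: stance ticks = 5; W→S at t=4 → φ=12
RR: stance ticks = 5; W→S at t=0 → φ=0


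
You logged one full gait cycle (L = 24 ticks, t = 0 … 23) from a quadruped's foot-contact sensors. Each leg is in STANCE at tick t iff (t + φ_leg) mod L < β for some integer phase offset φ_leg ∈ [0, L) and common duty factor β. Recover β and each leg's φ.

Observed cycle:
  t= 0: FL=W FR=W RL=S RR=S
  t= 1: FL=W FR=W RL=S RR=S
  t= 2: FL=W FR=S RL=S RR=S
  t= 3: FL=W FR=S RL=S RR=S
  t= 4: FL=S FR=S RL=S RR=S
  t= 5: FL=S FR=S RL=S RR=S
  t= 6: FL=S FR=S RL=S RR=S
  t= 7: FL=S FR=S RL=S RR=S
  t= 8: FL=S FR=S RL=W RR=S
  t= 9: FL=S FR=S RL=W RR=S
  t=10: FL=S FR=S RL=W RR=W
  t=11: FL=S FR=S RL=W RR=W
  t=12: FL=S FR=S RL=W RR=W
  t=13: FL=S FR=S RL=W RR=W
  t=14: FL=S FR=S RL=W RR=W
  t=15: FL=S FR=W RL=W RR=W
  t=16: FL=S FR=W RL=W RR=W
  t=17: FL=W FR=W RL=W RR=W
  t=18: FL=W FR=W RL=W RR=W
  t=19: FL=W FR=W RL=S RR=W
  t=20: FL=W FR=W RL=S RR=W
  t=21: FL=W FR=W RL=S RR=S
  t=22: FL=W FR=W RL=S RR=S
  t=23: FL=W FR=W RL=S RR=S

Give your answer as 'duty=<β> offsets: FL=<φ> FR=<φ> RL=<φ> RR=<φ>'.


duty β = stance ticks per leg = 13
FL: stance ticks = 13; W→S at t=4 → φ=20
FR: stance ticks = 13; W→S at t=2 → φ=22
RL: stance ticks = 13; W→S at t=19 → φ=5
RR: stance ticks = 13; W→S at t=21 → φ=3

duty=13 offsets: FL=20 FR=22 RL=5 RR=3


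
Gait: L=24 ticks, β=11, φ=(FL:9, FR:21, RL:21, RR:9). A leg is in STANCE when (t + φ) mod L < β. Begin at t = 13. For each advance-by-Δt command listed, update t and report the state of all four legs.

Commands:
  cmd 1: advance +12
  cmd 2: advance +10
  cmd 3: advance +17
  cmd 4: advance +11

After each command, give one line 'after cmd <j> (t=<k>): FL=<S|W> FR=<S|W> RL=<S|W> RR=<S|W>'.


after cmd 1 (t=25): FL=S FR=W RL=W RR=S
after cmd 2 (t=35): FL=W FR=S RL=S RR=W
after cmd 3 (t=52): FL=W FR=S RL=S RR=W
after cmd 4 (t=63): FL=S FR=W RL=W RR=S

start t=13: FL=W FR=S RL=S RR=W
cmd 1: advance +12 → t=25, phase=(10,22,22,10) → FL=S FR=W RL=W RR=S
cmd 2: advance +10 → t=35, phase=(20,8,8,20) → FL=W FR=S RL=S RR=W
cmd 3: advance +17 → t=52, phase=(13,1,1,13) → FL=W FR=S RL=S RR=W
cmd 4: advance +11 → t=63, phase=(0,12,12,0) → FL=S FR=W RL=W RR=S


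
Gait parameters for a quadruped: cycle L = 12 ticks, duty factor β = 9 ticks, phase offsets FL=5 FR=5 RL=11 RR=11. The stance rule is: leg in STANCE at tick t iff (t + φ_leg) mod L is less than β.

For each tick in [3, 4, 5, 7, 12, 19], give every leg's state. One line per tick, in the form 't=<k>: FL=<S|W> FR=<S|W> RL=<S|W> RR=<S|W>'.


t=3: phase=(8,8,2,2) vs β=9 → FL=S FR=S RL=S RR=S
t=4: phase=(9,9,3,3) vs β=9 → FL=W FR=W RL=S RR=S
t=5: phase=(10,10,4,4) vs β=9 → FL=W FR=W RL=S RR=S
t=7: phase=(0,0,6,6) vs β=9 → FL=S FR=S RL=S RR=S
t=12: phase=(5,5,11,11) vs β=9 → FL=S FR=S RL=W RR=W
t=19: phase=(0,0,6,6) vs β=9 → FL=S FR=S RL=S RR=S

t=3: FL=S FR=S RL=S RR=S
t=4: FL=W FR=W RL=S RR=S
t=5: FL=W FR=W RL=S RR=S
t=7: FL=S FR=S RL=S RR=S
t=12: FL=S FR=S RL=W RR=W
t=19: FL=S FR=S RL=S RR=S


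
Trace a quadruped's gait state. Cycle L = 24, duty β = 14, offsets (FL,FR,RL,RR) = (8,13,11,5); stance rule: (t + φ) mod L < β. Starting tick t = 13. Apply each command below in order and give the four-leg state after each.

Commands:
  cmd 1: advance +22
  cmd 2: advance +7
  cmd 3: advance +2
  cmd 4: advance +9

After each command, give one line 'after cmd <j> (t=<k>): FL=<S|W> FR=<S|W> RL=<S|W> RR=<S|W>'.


after cmd 1 (t=35): FL=W FR=S RL=W RR=W
after cmd 2 (t=42): FL=S FR=S RL=S RR=W
after cmd 3 (t=44): FL=S FR=S RL=S RR=S
after cmd 4 (t=53): FL=S FR=W RL=W RR=S

start t=13: FL=W FR=S RL=S RR=W
cmd 1: advance +22 → t=35, phase=(19,0,22,16) → FL=W FR=S RL=W RR=W
cmd 2: advance +7 → t=42, phase=(2,7,5,23) → FL=S FR=S RL=S RR=W
cmd 3: advance +2 → t=44, phase=(4,9,7,1) → FL=S FR=S RL=S RR=S
cmd 4: advance +9 → t=53, phase=(13,18,16,10) → FL=S FR=W RL=W RR=S


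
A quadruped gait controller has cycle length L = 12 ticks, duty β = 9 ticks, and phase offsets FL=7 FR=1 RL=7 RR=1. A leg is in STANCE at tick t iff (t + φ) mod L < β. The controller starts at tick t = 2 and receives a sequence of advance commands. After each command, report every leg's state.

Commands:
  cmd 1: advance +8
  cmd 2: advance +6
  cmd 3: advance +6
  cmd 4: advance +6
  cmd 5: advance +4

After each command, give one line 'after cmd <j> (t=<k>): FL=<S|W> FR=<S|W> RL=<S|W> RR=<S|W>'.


after cmd 1 (t=10): FL=S FR=W RL=S RR=W
after cmd 2 (t=16): FL=W FR=S RL=W RR=S
after cmd 3 (t=22): FL=S FR=W RL=S RR=W
after cmd 4 (t=28): FL=W FR=S RL=W RR=S
after cmd 5 (t=32): FL=S FR=W RL=S RR=W

start t=2: FL=W FR=S RL=W RR=S
cmd 1: advance +8 → t=10, phase=(5,11,5,11) → FL=S FR=W RL=S RR=W
cmd 2: advance +6 → t=16, phase=(11,5,11,5) → FL=W FR=S RL=W RR=S
cmd 3: advance +6 → t=22, phase=(5,11,5,11) → FL=S FR=W RL=S RR=W
cmd 4: advance +6 → t=28, phase=(11,5,11,5) → FL=W FR=S RL=W RR=S
cmd 5: advance +4 → t=32, phase=(3,9,3,9) → FL=S FR=W RL=S RR=W


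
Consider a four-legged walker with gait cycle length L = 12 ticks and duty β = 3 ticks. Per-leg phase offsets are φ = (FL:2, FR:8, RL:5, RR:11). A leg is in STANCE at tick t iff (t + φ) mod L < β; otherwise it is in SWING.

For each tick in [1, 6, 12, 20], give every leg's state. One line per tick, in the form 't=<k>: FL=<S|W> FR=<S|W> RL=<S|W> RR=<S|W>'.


t=1: FL=W FR=W RL=W RR=S
t=6: FL=W FR=S RL=W RR=W
t=12: FL=S FR=W RL=W RR=W
t=20: FL=W FR=W RL=S RR=W

t=1: phase=(3,9,6,0) vs β=3 → FL=W FR=W RL=W RR=S
t=6: phase=(8,2,11,5) vs β=3 → FL=W FR=S RL=W RR=W
t=12: phase=(2,8,5,11) vs β=3 → FL=S FR=W RL=W RR=W
t=20: phase=(10,4,1,7) vs β=3 → FL=W FR=W RL=S RR=W


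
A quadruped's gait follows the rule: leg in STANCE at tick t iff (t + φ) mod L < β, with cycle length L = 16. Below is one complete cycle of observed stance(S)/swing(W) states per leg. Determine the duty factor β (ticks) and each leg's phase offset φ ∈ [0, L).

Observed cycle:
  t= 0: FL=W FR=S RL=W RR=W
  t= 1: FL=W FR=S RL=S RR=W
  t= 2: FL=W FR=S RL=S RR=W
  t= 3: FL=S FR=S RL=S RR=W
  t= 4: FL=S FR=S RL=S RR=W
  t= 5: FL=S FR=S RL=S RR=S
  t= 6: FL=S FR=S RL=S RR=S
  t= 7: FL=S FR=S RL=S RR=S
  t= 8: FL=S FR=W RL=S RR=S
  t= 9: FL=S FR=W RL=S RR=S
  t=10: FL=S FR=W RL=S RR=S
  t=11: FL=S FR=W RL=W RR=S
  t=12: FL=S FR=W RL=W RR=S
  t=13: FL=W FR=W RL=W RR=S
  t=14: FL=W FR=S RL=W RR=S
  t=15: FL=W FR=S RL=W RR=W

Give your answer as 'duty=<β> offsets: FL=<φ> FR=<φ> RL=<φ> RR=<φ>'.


duty β = stance ticks per leg = 10
FL: stance ticks = 10; W→S at t=3 → φ=13
FR: stance ticks = 10; W→S at t=14 → φ=2
RL: stance ticks = 10; W→S at t=1 → φ=15
RR: stance ticks = 10; W→S at t=5 → φ=11

duty=10 offsets: FL=13 FR=2 RL=15 RR=11


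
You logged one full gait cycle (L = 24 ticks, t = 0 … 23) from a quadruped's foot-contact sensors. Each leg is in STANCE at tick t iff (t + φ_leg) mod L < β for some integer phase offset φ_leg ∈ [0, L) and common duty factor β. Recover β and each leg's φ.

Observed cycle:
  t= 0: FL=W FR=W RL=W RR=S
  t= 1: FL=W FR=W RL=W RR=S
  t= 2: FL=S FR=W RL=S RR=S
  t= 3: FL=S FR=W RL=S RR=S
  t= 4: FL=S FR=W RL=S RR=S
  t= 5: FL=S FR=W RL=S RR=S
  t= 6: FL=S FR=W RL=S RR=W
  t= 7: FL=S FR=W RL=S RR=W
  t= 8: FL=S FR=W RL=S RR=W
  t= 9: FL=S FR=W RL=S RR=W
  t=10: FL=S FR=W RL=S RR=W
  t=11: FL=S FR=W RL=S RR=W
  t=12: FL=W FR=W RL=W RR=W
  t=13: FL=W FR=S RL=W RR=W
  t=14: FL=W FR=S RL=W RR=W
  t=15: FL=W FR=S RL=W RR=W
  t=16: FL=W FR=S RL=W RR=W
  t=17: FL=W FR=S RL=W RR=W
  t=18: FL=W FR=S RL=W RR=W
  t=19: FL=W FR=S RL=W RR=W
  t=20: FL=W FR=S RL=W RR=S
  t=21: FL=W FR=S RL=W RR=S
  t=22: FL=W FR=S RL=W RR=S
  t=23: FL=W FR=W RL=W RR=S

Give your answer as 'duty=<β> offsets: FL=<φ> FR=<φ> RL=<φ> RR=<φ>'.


duty β = stance ticks per leg = 10
FL: stance ticks = 10; W→S at t=2 → φ=22
FR: stance ticks = 10; W→S at t=13 → φ=11
RL: stance ticks = 10; W→S at t=2 → φ=22
RR: stance ticks = 10; W→S at t=20 → φ=4

duty=10 offsets: FL=22 FR=11 RL=22 RR=4


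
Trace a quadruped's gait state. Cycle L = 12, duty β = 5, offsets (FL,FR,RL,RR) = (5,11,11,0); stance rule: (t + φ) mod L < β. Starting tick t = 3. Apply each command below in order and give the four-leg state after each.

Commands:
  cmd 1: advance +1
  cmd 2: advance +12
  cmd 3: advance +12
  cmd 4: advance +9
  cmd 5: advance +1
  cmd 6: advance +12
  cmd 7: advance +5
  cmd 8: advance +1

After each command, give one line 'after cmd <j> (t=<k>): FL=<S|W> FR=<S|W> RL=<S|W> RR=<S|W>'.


after cmd 1 (t=4): FL=W FR=S RL=S RR=S
after cmd 2 (t=16): FL=W FR=S RL=S RR=S
after cmd 3 (t=28): FL=W FR=S RL=S RR=S
after cmd 4 (t=37): FL=W FR=S RL=S RR=S
after cmd 5 (t=38): FL=W FR=S RL=S RR=S
after cmd 6 (t=50): FL=W FR=S RL=S RR=S
after cmd 7 (t=55): FL=S FR=W RL=W RR=W
after cmd 8 (t=56): FL=S FR=W RL=W RR=W

start t=3: FL=W FR=S RL=S RR=S
cmd 1: advance +1 → t=4, phase=(9,3,3,4) → FL=W FR=S RL=S RR=S
cmd 2: advance +12 → t=16, phase=(9,3,3,4) → FL=W FR=S RL=S RR=S
cmd 3: advance +12 → t=28, phase=(9,3,3,4) → FL=W FR=S RL=S RR=S
cmd 4: advance +9 → t=37, phase=(6,0,0,1) → FL=W FR=S RL=S RR=S
cmd 5: advance +1 → t=38, phase=(7,1,1,2) → FL=W FR=S RL=S RR=S
cmd 6: advance +12 → t=50, phase=(7,1,1,2) → FL=W FR=S RL=S RR=S
cmd 7: advance +5 → t=55, phase=(0,6,6,7) → FL=S FR=W RL=W RR=W
cmd 8: advance +1 → t=56, phase=(1,7,7,8) → FL=S FR=W RL=W RR=W


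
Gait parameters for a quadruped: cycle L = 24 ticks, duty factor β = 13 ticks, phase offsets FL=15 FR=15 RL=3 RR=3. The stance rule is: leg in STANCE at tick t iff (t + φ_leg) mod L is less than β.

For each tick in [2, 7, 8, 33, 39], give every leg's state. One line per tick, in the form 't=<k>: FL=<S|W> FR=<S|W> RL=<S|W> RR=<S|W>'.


t=2: phase=(17,17,5,5) vs β=13 → FL=W FR=W RL=S RR=S
t=7: phase=(22,22,10,10) vs β=13 → FL=W FR=W RL=S RR=S
t=8: phase=(23,23,11,11) vs β=13 → FL=W FR=W RL=S RR=S
t=33: phase=(0,0,12,12) vs β=13 → FL=S FR=S RL=S RR=S
t=39: phase=(6,6,18,18) vs β=13 → FL=S FR=S RL=W RR=W

t=2: FL=W FR=W RL=S RR=S
t=7: FL=W FR=W RL=S RR=S
t=8: FL=W FR=W RL=S RR=S
t=33: FL=S FR=S RL=S RR=S
t=39: FL=S FR=S RL=W RR=W


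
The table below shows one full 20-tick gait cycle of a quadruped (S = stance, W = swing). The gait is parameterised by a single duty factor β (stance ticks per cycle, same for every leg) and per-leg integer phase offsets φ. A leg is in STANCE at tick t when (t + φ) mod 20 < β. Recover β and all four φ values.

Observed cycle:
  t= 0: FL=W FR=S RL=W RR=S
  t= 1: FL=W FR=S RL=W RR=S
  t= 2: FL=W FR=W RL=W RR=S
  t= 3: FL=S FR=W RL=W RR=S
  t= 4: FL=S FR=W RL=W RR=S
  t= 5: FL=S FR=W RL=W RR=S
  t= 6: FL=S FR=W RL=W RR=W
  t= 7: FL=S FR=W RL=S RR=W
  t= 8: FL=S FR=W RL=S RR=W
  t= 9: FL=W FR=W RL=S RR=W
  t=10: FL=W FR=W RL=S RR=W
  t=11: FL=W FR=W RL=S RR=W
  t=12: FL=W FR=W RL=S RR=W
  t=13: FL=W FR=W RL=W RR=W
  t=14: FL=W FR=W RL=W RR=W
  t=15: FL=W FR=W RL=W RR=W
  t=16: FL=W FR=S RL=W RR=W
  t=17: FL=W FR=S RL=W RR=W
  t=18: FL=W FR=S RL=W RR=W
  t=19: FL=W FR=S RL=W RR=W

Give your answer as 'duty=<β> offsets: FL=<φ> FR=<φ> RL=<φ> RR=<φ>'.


duty β = stance ticks per leg = 6
FL: stance ticks = 6; W→S at t=3 → φ=17
FR: stance ticks = 6; W→S at t=16 → φ=4
RL: stance ticks = 6; W→S at t=7 → φ=13
RR: stance ticks = 6; W→S at t=0 → φ=0

duty=6 offsets: FL=17 FR=4 RL=13 RR=0


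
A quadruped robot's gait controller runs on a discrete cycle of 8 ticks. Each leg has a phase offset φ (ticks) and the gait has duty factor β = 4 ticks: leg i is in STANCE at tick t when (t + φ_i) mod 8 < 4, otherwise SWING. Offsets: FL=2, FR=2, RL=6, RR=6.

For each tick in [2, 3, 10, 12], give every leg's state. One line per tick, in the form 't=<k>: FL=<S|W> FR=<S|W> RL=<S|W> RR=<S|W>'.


t=2: FL=W FR=W RL=S RR=S
t=3: FL=W FR=W RL=S RR=S
t=10: FL=W FR=W RL=S RR=S
t=12: FL=W FR=W RL=S RR=S

t=2: phase=(4,4,0,0) vs β=4 → FL=W FR=W RL=S RR=S
t=3: phase=(5,5,1,1) vs β=4 → FL=W FR=W RL=S RR=S
t=10: phase=(4,4,0,0) vs β=4 → FL=W FR=W RL=S RR=S
t=12: phase=(6,6,2,2) vs β=4 → FL=W FR=W RL=S RR=S


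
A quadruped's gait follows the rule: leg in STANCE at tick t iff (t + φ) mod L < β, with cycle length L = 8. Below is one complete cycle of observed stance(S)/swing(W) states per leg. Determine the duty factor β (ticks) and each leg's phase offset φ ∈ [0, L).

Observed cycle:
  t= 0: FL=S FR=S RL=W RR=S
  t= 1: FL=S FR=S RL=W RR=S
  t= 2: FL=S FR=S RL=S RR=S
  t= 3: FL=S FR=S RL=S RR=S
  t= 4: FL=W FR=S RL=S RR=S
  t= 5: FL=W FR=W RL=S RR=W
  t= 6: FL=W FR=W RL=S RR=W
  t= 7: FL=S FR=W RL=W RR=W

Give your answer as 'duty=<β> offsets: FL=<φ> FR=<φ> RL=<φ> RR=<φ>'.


duty=5 offsets: FL=1 FR=0 RL=6 RR=0

duty β = stance ticks per leg = 5
FL: stance ticks = 5; W→S at t=7 → φ=1
FR: stance ticks = 5; W→S at t=0 → φ=0
RL: stance ticks = 5; W→S at t=2 → φ=6
RR: stance ticks = 5; W→S at t=0 → φ=0


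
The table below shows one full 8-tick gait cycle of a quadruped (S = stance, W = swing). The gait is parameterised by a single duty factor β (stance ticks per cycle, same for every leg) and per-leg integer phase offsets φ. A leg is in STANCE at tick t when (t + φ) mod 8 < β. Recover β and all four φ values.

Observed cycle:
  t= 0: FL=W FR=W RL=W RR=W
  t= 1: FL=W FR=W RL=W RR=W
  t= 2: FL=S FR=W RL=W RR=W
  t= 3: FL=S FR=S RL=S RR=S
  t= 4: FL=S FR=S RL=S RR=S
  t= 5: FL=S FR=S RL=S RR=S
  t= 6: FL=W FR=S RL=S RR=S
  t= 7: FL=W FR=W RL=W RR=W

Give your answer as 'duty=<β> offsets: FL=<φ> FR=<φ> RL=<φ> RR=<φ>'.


duty β = stance ticks per leg = 4
FL: stance ticks = 4; W→S at t=2 → φ=6
FR: stance ticks = 4; W→S at t=3 → φ=5
RL: stance ticks = 4; W→S at t=3 → φ=5
RR: stance ticks = 4; W→S at t=3 → φ=5

duty=4 offsets: FL=6 FR=5 RL=5 RR=5


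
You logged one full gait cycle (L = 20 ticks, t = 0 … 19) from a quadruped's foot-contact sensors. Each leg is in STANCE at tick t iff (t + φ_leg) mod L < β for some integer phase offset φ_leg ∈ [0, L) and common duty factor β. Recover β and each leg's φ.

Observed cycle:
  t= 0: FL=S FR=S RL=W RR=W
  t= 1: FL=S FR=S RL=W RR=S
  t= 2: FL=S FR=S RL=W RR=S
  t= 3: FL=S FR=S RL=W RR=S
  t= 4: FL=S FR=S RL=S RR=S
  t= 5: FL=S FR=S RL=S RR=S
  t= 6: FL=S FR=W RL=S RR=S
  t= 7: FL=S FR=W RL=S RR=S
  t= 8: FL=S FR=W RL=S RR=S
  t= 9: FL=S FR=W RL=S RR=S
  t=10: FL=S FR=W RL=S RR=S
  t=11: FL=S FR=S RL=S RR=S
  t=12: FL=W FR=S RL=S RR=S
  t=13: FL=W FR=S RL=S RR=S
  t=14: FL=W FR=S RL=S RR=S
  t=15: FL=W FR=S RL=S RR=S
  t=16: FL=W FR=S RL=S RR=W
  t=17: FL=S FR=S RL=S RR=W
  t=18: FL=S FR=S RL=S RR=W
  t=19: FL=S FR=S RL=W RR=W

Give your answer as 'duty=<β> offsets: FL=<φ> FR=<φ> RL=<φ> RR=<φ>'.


duty β = stance ticks per leg = 15
FL: stance ticks = 15; W→S at t=17 → φ=3
FR: stance ticks = 15; W→S at t=11 → φ=9
RL: stance ticks = 15; W→S at t=4 → φ=16
RR: stance ticks = 15; W→S at t=1 → φ=19

duty=15 offsets: FL=3 FR=9 RL=16 RR=19


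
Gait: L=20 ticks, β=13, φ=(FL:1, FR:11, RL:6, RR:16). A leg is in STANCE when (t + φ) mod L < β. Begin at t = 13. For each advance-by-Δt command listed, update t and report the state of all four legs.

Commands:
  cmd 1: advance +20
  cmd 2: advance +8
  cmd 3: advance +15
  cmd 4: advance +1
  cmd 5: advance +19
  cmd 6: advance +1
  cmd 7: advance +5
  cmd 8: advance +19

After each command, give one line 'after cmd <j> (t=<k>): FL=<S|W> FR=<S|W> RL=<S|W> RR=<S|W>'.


start t=13: FL=W FR=S RL=W RR=S
cmd 1: advance +20 → t=33, phase=(14,4,19,9) → FL=W FR=S RL=W RR=S
cmd 2: advance +8 → t=41, phase=(2,12,7,17) → FL=S FR=S RL=S RR=W
cmd 3: advance +15 → t=56, phase=(17,7,2,12) → FL=W FR=S RL=S RR=S
cmd 4: advance +1 → t=57, phase=(18,8,3,13) → FL=W FR=S RL=S RR=W
cmd 5: advance +19 → t=76, phase=(17,7,2,12) → FL=W FR=S RL=S RR=S
cmd 6: advance +1 → t=77, phase=(18,8,3,13) → FL=W FR=S RL=S RR=W
cmd 7: advance +5 → t=82, phase=(3,13,8,18) → FL=S FR=W RL=S RR=W
cmd 8: advance +19 → t=101, phase=(2,12,7,17) → FL=S FR=S RL=S RR=W

after cmd 1 (t=33): FL=W FR=S RL=W RR=S
after cmd 2 (t=41): FL=S FR=S RL=S RR=W
after cmd 3 (t=56): FL=W FR=S RL=S RR=S
after cmd 4 (t=57): FL=W FR=S RL=S RR=W
after cmd 5 (t=76): FL=W FR=S RL=S RR=S
after cmd 6 (t=77): FL=W FR=S RL=S RR=W
after cmd 7 (t=82): FL=S FR=W RL=S RR=W
after cmd 8 (t=101): FL=S FR=S RL=S RR=W


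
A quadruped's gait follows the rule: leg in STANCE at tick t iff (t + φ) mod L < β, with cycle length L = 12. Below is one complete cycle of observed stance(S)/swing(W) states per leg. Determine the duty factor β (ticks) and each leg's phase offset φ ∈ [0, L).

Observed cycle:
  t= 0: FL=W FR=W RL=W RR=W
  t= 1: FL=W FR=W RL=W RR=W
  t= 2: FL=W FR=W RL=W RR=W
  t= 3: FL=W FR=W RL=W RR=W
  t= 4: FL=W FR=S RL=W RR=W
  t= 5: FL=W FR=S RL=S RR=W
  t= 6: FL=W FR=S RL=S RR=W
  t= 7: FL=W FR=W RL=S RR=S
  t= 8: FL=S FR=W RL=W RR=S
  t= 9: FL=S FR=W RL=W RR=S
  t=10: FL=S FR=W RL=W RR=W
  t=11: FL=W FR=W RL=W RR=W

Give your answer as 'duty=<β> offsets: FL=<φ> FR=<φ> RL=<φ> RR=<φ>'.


duty=3 offsets: FL=4 FR=8 RL=7 RR=5

duty β = stance ticks per leg = 3
FL: stance ticks = 3; W→S at t=8 → φ=4
FR: stance ticks = 3; W→S at t=4 → φ=8
RL: stance ticks = 3; W→S at t=5 → φ=7
RR: stance ticks = 3; W→S at t=7 → φ=5


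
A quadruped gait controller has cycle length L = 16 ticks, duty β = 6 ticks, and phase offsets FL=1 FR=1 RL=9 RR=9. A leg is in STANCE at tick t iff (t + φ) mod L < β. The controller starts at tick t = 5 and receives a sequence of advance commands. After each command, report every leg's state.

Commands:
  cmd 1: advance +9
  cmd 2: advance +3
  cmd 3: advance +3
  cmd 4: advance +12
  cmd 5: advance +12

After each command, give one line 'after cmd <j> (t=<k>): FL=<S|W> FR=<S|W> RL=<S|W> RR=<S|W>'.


start t=5: FL=W FR=W RL=W RR=W
cmd 1: advance +9 → t=14, phase=(15,15,7,7) → FL=W FR=W RL=W RR=W
cmd 2: advance +3 → t=17, phase=(2,2,10,10) → FL=S FR=S RL=W RR=W
cmd 3: advance +3 → t=20, phase=(5,5,13,13) → FL=S FR=S RL=W RR=W
cmd 4: advance +12 → t=32, phase=(1,1,9,9) → FL=S FR=S RL=W RR=W
cmd 5: advance +12 → t=44, phase=(13,13,5,5) → FL=W FR=W RL=S RR=S

after cmd 1 (t=14): FL=W FR=W RL=W RR=W
after cmd 2 (t=17): FL=S FR=S RL=W RR=W
after cmd 3 (t=20): FL=S FR=S RL=W RR=W
after cmd 4 (t=32): FL=S FR=S RL=W RR=W
after cmd 5 (t=44): FL=W FR=W RL=S RR=S


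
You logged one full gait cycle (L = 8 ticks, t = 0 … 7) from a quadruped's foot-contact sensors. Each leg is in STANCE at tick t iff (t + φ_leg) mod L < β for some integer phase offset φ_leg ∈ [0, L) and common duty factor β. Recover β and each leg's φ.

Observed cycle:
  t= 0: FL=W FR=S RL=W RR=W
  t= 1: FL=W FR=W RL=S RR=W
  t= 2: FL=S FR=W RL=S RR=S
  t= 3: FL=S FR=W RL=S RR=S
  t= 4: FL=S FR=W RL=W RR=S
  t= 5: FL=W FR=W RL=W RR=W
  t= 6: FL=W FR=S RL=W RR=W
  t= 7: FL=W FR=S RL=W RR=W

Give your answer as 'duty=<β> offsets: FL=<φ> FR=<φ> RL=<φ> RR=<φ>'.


duty β = stance ticks per leg = 3
FL: stance ticks = 3; W→S at t=2 → φ=6
FR: stance ticks = 3; W→S at t=6 → φ=2
RL: stance ticks = 3; W→S at t=1 → φ=7
RR: stance ticks = 3; W→S at t=2 → φ=6

duty=3 offsets: FL=6 FR=2 RL=7 RR=6


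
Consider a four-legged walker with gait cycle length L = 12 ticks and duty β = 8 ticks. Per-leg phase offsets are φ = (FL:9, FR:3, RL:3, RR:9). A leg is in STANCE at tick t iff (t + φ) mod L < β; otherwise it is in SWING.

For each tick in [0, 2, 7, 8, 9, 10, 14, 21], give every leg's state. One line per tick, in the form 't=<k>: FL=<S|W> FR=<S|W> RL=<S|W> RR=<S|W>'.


t=0: phase=(9,3,3,9) vs β=8 → FL=W FR=S RL=S RR=W
t=2: phase=(11,5,5,11) vs β=8 → FL=W FR=S RL=S RR=W
t=7: phase=(4,10,10,4) vs β=8 → FL=S FR=W RL=W RR=S
t=8: phase=(5,11,11,5) vs β=8 → FL=S FR=W RL=W RR=S
t=9: phase=(6,0,0,6) vs β=8 → FL=S FR=S RL=S RR=S
t=10: phase=(7,1,1,7) vs β=8 → FL=S FR=S RL=S RR=S
t=14: phase=(11,5,5,11) vs β=8 → FL=W FR=S RL=S RR=W
t=21: phase=(6,0,0,6) vs β=8 → FL=S FR=S RL=S RR=S

t=0: FL=W FR=S RL=S RR=W
t=2: FL=W FR=S RL=S RR=W
t=7: FL=S FR=W RL=W RR=S
t=8: FL=S FR=W RL=W RR=S
t=9: FL=S FR=S RL=S RR=S
t=10: FL=S FR=S RL=S RR=S
t=14: FL=W FR=S RL=S RR=W
t=21: FL=S FR=S RL=S RR=S


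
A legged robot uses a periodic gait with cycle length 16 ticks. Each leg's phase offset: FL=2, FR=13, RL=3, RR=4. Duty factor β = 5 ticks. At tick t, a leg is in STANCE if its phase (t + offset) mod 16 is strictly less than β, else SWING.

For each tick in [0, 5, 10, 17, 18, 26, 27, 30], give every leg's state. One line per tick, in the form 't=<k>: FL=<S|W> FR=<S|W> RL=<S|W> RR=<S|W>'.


t=0: phase=(2,13,3,4) vs β=5 → FL=S FR=W RL=S RR=S
t=5: phase=(7,2,8,9) vs β=5 → FL=W FR=S RL=W RR=W
t=10: phase=(12,7,13,14) vs β=5 → FL=W FR=W RL=W RR=W
t=17: phase=(3,14,4,5) vs β=5 → FL=S FR=W RL=S RR=W
t=18: phase=(4,15,5,6) vs β=5 → FL=S FR=W RL=W RR=W
t=26: phase=(12,7,13,14) vs β=5 → FL=W FR=W RL=W RR=W
t=27: phase=(13,8,14,15) vs β=5 → FL=W FR=W RL=W RR=W
t=30: phase=(0,11,1,2) vs β=5 → FL=S FR=W RL=S RR=S

t=0: FL=S FR=W RL=S RR=S
t=5: FL=W FR=S RL=W RR=W
t=10: FL=W FR=W RL=W RR=W
t=17: FL=S FR=W RL=S RR=W
t=18: FL=S FR=W RL=W RR=W
t=26: FL=W FR=W RL=W RR=W
t=27: FL=W FR=W RL=W RR=W
t=30: FL=S FR=W RL=S RR=S


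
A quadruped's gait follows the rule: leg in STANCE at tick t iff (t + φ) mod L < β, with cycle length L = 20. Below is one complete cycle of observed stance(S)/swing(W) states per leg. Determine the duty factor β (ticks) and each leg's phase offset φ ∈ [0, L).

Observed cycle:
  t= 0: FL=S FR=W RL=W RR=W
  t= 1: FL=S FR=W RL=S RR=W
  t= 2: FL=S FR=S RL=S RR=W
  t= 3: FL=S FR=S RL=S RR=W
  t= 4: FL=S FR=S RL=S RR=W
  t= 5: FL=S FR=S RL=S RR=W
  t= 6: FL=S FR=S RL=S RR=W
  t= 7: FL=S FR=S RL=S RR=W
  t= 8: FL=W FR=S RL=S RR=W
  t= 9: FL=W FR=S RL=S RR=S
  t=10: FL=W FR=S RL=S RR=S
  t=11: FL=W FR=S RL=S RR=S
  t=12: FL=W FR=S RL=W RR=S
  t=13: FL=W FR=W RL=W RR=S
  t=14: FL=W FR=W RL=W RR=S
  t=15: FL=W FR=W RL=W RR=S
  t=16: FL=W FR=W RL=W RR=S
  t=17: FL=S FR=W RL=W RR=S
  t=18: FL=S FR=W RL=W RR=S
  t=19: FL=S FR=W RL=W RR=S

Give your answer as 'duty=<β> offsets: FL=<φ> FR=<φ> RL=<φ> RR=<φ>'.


duty=11 offsets: FL=3 FR=18 RL=19 RR=11

duty β = stance ticks per leg = 11
FL: stance ticks = 11; W→S at t=17 → φ=3
FR: stance ticks = 11; W→S at t=2 → φ=18
RL: stance ticks = 11; W→S at t=1 → φ=19
RR: stance ticks = 11; W→S at t=9 → φ=11


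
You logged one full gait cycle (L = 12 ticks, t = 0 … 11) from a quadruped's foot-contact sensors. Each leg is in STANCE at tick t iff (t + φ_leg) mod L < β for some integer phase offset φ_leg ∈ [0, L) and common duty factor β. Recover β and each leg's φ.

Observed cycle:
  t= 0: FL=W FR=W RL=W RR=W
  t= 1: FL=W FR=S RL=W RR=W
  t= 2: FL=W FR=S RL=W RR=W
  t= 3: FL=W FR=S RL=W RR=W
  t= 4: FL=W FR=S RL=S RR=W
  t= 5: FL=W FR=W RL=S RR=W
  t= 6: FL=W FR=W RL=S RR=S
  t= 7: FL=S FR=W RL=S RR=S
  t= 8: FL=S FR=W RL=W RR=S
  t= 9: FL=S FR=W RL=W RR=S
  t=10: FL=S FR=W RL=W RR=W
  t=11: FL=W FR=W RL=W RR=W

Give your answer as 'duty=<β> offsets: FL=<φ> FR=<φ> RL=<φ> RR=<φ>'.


duty=4 offsets: FL=5 FR=11 RL=8 RR=6

duty β = stance ticks per leg = 4
FL: stance ticks = 4; W→S at t=7 → φ=5
FR: stance ticks = 4; W→S at t=1 → φ=11
RL: stance ticks = 4; W→S at t=4 → φ=8
RR: stance ticks = 4; W→S at t=6 → φ=6


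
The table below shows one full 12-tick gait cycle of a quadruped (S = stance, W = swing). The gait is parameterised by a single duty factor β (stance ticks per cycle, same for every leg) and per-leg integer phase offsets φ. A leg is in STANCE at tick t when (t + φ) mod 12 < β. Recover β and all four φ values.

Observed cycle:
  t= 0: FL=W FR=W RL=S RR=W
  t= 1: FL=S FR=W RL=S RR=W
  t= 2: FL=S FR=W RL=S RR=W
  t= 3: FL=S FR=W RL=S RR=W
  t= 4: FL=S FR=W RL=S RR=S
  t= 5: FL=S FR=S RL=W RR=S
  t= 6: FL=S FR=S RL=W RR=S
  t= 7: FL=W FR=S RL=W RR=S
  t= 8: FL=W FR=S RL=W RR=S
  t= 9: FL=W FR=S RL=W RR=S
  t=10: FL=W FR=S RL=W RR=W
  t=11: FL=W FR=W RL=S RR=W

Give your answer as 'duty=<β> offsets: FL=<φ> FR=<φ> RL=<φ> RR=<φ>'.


duty=6 offsets: FL=11 FR=7 RL=1 RR=8

duty β = stance ticks per leg = 6
FL: stance ticks = 6; W→S at t=1 → φ=11
FR: stance ticks = 6; W→S at t=5 → φ=7
RL: stance ticks = 6; W→S at t=11 → φ=1
RR: stance ticks = 6; W→S at t=4 → φ=8


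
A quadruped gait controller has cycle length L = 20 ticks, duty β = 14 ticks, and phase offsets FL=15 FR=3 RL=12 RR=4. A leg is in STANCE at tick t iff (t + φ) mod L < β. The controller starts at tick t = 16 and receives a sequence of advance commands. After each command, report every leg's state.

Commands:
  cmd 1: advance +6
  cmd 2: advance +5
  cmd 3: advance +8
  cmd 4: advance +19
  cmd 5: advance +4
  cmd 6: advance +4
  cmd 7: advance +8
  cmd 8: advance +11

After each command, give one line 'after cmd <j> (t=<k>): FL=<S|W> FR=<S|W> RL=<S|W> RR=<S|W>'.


start t=16: FL=S FR=W RL=S RR=S
cmd 1: advance +6 → t=22, phase=(17,5,14,6) → FL=W FR=S RL=W RR=S
cmd 2: advance +5 → t=27, phase=(2,10,19,11) → FL=S FR=S RL=W RR=S
cmd 3: advance +8 → t=35, phase=(10,18,7,19) → FL=S FR=W RL=S RR=W
cmd 4: advance +19 → t=54, phase=(9,17,6,18) → FL=S FR=W RL=S RR=W
cmd 5: advance +4 → t=58, phase=(13,1,10,2) → FL=S FR=S RL=S RR=S
cmd 6: advance +4 → t=62, phase=(17,5,14,6) → FL=W FR=S RL=W RR=S
cmd 7: advance +8 → t=70, phase=(5,13,2,14) → FL=S FR=S RL=S RR=W
cmd 8: advance +11 → t=81, phase=(16,4,13,5) → FL=W FR=S RL=S RR=S

after cmd 1 (t=22): FL=W FR=S RL=W RR=S
after cmd 2 (t=27): FL=S FR=S RL=W RR=S
after cmd 3 (t=35): FL=S FR=W RL=S RR=W
after cmd 4 (t=54): FL=S FR=W RL=S RR=W
after cmd 5 (t=58): FL=S FR=S RL=S RR=S
after cmd 6 (t=62): FL=W FR=S RL=W RR=S
after cmd 7 (t=70): FL=S FR=S RL=S RR=W
after cmd 8 (t=81): FL=W FR=S RL=S RR=S


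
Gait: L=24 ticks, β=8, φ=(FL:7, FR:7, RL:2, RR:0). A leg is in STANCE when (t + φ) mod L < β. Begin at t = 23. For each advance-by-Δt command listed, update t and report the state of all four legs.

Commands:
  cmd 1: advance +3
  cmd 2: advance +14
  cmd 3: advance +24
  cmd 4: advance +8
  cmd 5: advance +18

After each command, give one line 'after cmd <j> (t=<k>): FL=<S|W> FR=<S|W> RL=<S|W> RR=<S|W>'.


after cmd 1 (t=26): FL=W FR=W RL=S RR=S
after cmd 2 (t=40): FL=W FR=W RL=W RR=W
after cmd 3 (t=64): FL=W FR=W RL=W RR=W
after cmd 4 (t=72): FL=S FR=S RL=S RR=S
after cmd 5 (t=90): FL=S FR=S RL=W RR=W

start t=23: FL=S FR=S RL=S RR=W
cmd 1: advance +3 → t=26, phase=(9,9,4,2) → FL=W FR=W RL=S RR=S
cmd 2: advance +14 → t=40, phase=(23,23,18,16) → FL=W FR=W RL=W RR=W
cmd 3: advance +24 → t=64, phase=(23,23,18,16) → FL=W FR=W RL=W RR=W
cmd 4: advance +8 → t=72, phase=(7,7,2,0) → FL=S FR=S RL=S RR=S
cmd 5: advance +18 → t=90, phase=(1,1,20,18) → FL=S FR=S RL=W RR=W
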